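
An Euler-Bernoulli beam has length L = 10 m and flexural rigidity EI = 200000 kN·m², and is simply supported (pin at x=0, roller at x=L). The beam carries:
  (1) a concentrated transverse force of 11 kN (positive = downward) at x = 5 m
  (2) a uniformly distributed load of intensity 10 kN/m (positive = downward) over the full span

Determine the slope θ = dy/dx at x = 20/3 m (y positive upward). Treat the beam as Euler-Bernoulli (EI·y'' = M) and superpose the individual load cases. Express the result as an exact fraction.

θ(20/3) = 619/518400 rad

Load 1 — point force P=11 kN at a=5 m (b=L-a=5):
  θ_1 = -Pa(2L²-6Lx+3x²+a²)/(6LEI)  [x>a] = -11·5·(2·10²-6·10·(20/3)+3·(20/3)²+5²)/(6·10·200000) = 11/57600 rad
Load 2 — uniform load w=10 kN/m over full span:
  θ_2 = -w(L³-6Lx²+4x³)/(24EI) = -10·(10³-6·10·(20/3)²+4·(20/3)³)/(24·200000) = 13/12960 rad
Superposition: θ = Σ θ_i = 619/518400 rad ≈ 0.001194 rad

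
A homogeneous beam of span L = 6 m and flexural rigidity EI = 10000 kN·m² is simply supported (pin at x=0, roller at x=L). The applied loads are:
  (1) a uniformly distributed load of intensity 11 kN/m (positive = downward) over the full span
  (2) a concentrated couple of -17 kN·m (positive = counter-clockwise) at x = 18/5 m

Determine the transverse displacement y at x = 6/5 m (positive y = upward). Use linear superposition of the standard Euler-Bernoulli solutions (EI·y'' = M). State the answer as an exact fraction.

Load 1 — uniform load w=11 kN/m over full span:
  y_1 = -wx(L³-2Lx²+x³)/(24EI) = -11·(6/5)·(6³-2·6·(6/5)²+(6/5)³)/(24·10000) = -8613/781250 m
Load 2 — applied couple M₀=-17 kN·m at a=18/5 m (b=L-a=12/5):
  y_2 = (M₀x³/(6L)+C₁x)/EI  [x≤a] with C₁=M₀(3b²-L²)/(6L)=221/25 = ((-17)·(6/5)³/(6·6)+(221/25)·(6/5))/10000 = 153/156250 m
Superposition: y = Σ y_i = -3924/390625 m ≈ -0.010045 m

y(6/5) = -3924/390625 m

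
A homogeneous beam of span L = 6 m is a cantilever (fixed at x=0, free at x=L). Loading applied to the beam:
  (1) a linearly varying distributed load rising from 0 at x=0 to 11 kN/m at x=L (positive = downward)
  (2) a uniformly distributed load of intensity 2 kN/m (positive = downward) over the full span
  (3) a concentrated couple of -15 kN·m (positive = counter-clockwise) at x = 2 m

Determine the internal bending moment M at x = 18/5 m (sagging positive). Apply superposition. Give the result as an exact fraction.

Load 1 — triangular load w₀=11 kN/m (0→w₀ over full span):
  M_1 = w₀Lx/2 - w₀L²/3 - w₀x³/(6L) = 11·6·(18/5)/2 - 11·6²/3 - 11·(18/5)³/(6·6) = -3432/125 kN·m
Load 2 — uniform load w=2 kN/m over full span:
  M_2 = -w(L-x)²/2 = -2·(6-(18/5))²/2 = -144/25 kN·m
Load 3 — applied couple M₀=-15 kN·m at a=2 m (b=L-a=4):
  M_3 = 0  [x>a] = 0 kN·m
Superposition: M = Σ M_i = -4152/125 kN·m ≈ -33.216000 kN·m

M(18/5) = -4152/125 kN·m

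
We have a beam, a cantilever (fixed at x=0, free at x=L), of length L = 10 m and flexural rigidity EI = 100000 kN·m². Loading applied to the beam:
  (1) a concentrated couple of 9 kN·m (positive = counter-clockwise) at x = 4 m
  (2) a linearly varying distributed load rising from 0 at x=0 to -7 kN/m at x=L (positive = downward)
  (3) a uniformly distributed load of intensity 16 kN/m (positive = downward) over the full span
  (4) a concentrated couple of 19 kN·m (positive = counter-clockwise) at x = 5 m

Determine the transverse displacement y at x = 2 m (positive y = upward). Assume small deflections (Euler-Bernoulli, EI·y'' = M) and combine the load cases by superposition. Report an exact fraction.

Load 1 — applied couple M₀=9 kN·m at a=4 m (b=L-a=6):
  y_1 = M₀x²/(2EI)  [x≤a] = 9·2²/(2·100000) = 9/50000 m
Load 2 — triangular load w₀=-7 kN/m (0→w₀ over full span):
  y_2 = (w₀Lx³/12-w₀L²x²/6-w₀x⁵/(120L))/EI = ((-7)·10·2³/12-(-7)·10²·2²/6-(-7)·2⁵/(120·10))/100000 = 15757/3750000 m
Load 3 — uniform load w=16 kN/m over full span:
  y_3 = -wx²(x²-4Lx+6L²)/(24EI) = -16·2²·(2²-4·10·2+6·10²)/(24·100000) = -131/9375 m
Load 4 — applied couple M₀=19 kN·m at a=5 m (b=L-a=5):
  y_4 = M₀x²/(2EI)  [x≤a] = 19·2²/(2·100000) = 19/50000 m
Superposition: y = Σ y_i = -34543/3750000 m ≈ -0.009211 m

y(2) = -34543/3750000 m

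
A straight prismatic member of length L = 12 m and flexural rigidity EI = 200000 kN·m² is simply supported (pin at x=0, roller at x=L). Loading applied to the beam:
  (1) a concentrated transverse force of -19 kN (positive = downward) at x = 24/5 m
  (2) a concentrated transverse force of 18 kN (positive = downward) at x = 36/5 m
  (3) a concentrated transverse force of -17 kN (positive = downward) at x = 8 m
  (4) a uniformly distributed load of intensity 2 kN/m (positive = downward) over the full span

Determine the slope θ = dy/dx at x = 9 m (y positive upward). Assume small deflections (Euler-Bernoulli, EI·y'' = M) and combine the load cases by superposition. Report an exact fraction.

θ(9) = -1597/112500000 rad

Load 1 — point force P=-19 kN at a=24/5 m (b=L-a=36/5):
  θ_1 = -Pa(2L²-6Lx+3x²+a²)/(6LEI)  [x>a] = -(-19)·(24/5)·(2·12²-6·12·9+3·9²+(24/5)²)/(6·12·200000) = -14877/25000000 rad
Load 2 — point force P=18 kN at a=36/5 m (b=L-a=24/5):
  θ_2 = -Pa(2L²-6Lx+3x²+a²)/(6LEI)  [x>a] = -18·(36/5)·(2·12²-6·12·9+3·9²+(36/5)²)/(6·12·200000) = 14661/25000000 rad
Load 3 — point force P=-17 kN at a=8 m (b=L-a=4):
  θ_3 = -Pa(2L²-6Lx+3x²+a²)/(6LEI)  [x>a] = -(-17)·8·(2·12²-6·12·9+3·9²+8²)/(6·12·200000) = -901/1800000 rad
Load 4 — uniform load w=2 kN/m over full span:
  θ_4 = -w(L³-6Lx²+4x³)/(24EI) = -2·(12³-6·12·9²+4·9³)/(24·200000) = 99/200000 rad
Superposition: θ = Σ θ_i = -1597/112500000 rad ≈ -0.000014 rad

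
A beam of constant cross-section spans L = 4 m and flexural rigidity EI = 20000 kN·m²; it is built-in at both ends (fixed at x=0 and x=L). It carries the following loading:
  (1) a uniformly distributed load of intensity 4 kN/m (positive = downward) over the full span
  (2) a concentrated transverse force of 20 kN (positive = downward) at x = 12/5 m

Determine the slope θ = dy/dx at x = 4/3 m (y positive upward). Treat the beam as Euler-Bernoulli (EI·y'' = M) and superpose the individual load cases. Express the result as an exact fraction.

Load 1 — uniform load w=4 kN/m over full span:
  θ_1 = -wx(L-x)(L-2x)/(12EI) = -4·(4/3)·(4-(4/3))·(4-2·(4/3))/(12·20000) = -4/50625 rad
Load 2 — point force P=20 kN at a=12/5 m (b=L-a=8/5):
  θ_2 = -Pb²x(2aL-(3a+b)x)/(2L³EI)  [x≤a] = -20·(8/5)²·(4/3)·(2·(12/5)·4-(3·(12/5)+(8/5))·(4/3))/(2·4³·20000) = -28/140625 rad
Superposition: θ = Σ θ_i = -352/1265625 rad ≈ -0.000278 rad

θ(4/3) = -352/1265625 rad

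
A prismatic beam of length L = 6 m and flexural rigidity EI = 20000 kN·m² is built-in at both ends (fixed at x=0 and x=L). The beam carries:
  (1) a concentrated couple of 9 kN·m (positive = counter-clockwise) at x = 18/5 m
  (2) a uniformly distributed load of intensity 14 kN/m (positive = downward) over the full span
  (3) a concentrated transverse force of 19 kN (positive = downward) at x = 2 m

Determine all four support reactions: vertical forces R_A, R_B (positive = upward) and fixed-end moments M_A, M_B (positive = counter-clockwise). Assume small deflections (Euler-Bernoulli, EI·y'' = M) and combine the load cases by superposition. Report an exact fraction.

Load 1 — applied couple M₀=9 kN·m at a=18/5 m (b=L-a=12/5):
  R_A = 6M₀ab/L³ = 6·9·(18/5)·(12/5)/6³ = 54/25 kN
  M_A = M₀b(2a-b)/L² = 9·(12/5)·(2·(18/5)-(12/5))/6² = 72/25 kN·m
  R_B = -6M₀ab/L³ = -6·9·(18/5)·(12/5)/6³ = -54/25 kN
  M_B = M₀a(2b-a)/L² = 9·(18/5)·(2·(12/5)-(18/5))/6² = 27/25 kN·m
Load 2 — uniform load w=14 kN/m over full span:
  R_A = wL/2 = 14·6/2 = 42 kN
  M_A = wL²/12 = 14·6²/12 = 42 kN·m
  R_B = wL/2 = 14·6/2 = 42 kN
  M_B = -wL²/12 = -14·6²/12 = -42 kN·m
Load 3 — point force P=19 kN at a=2 m (b=L-a=4):
  R_A = Pb²(3a+b)/L³ = 19·4²·(3·2+4)/6³ = 380/27 kN
  M_A = Pab²/L² = 19·2·4²/6² = 152/9 kN·m
  R_B = Pa²(a+3b)/L³ = 19·2²·(2+3·4)/6³ = 133/27 kN
  M_B = -Pa²b/L² = -19·2²·4/6² = -76/9 kN·m
Superposition: R_A = 39308/675 kN, M_A = 13898/225 kN·m, R_B = 30217/675 kN, M_B = -11107/225 kN·m

R_A = 39308/675 kN, M_A = 13898/225 kN·m, R_B = 30217/675 kN, M_B = -11107/225 kN·m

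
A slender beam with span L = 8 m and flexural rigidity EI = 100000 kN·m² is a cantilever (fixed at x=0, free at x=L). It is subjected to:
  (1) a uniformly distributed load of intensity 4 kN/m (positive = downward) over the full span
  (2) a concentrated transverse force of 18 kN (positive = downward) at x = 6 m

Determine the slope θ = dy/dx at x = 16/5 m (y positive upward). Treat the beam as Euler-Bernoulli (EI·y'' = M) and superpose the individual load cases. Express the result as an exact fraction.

θ(16/5) = -6106/1171875 rad

Load 1 — uniform load w=4 kN/m over full span:
  θ_1 = -wx(x²-3Lx+3L²)/(6EI) = -4·(16/5)·((16/5)²-3·8·(16/5)+3·8²)/(6·100000) = -3136/1171875 rad
Load 2 — point force P=18 kN at a=6 m (b=L-a=2):
  θ_2 = -Px(2a-x)/(2EI)  [x≤a] = -18·(16/5)·(2·6-(16/5))/(2·100000) = -198/78125 rad
Superposition: θ = Σ θ_i = -6106/1171875 rad ≈ -0.005210 rad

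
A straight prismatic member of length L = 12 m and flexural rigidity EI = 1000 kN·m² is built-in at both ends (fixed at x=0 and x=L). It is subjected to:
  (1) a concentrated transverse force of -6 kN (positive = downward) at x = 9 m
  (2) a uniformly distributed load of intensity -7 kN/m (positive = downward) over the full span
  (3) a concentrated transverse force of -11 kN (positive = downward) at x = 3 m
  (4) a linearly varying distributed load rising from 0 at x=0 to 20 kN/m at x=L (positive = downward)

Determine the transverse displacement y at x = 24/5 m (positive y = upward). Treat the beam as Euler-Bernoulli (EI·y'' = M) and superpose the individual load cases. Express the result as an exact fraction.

y(24/5) = -339579/6250000 m

Load 1 — point force P=-6 kN at a=9 m (b=L-a=3):
  y_1 = -Pb²x²(3aL-(3a+b)x)/(6L³EI)  [x≤a] = -(-6)·3²·(24/5)²·(3·9·12-(3·9+3)·(24/5))/(6·12³·1000) = 27/1250 m
Load 2 — uniform load w=-7 kN/m over full span:
  y_2 = -wx²(L-x)²/(24EI) = -(-7)·(24/5)²·(12-(24/5))²/(24·1000) = 27216/78125 m
Load 3 — point force P=-11 kN at a=3 m (b=L-a=9):
  y_3 = -Pa²(L-x)²(3bL-(3b+a)(L-x))/(6L³EI)  [x>a] = -(-11)·3²·(12-(24/5))²·(3·9·12-(3·9+3)·(12-(24/5)))/(6·12³·1000) = 2673/50000 m
Load 4 — triangular load w₀=20 kN/m (0→w₀ over full span):
  y_4 = -w₀x²(L-x)²(x+2L)/(120LEI) = -20·(24/5)²·(12-(24/5))²·((24/5)+2·12)/(120·12·1000) = -186624/390625 m
Superposition: y = Σ y_i = -339579/6250000 m ≈ -0.054333 m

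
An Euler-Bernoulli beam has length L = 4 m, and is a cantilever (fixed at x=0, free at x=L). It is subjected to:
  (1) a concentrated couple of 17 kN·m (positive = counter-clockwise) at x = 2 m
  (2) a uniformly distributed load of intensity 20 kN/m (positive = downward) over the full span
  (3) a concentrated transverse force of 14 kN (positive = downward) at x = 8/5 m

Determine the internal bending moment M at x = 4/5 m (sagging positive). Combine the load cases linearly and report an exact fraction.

Load 1 — applied couple M₀=17 kN·m at a=2 m (b=L-a=2):
  M_1 = M₀  [x≤a] = 17 = 17 kN·m
Load 2 — uniform load w=20 kN/m over full span:
  M_2 = -w(L-x)²/2 = -20·(4-(4/5))²/2 = -512/5 kN·m
Load 3 — point force P=14 kN at a=8/5 m (b=L-a=12/5):
  M_3 = -P(a-x)  [x≤a] = -14·((8/5)-(4/5)) = -56/5 kN·m
Superposition: M = Σ M_i = -483/5 kN·m ≈ -96.600000 kN·m

M(4/5) = -483/5 kN·m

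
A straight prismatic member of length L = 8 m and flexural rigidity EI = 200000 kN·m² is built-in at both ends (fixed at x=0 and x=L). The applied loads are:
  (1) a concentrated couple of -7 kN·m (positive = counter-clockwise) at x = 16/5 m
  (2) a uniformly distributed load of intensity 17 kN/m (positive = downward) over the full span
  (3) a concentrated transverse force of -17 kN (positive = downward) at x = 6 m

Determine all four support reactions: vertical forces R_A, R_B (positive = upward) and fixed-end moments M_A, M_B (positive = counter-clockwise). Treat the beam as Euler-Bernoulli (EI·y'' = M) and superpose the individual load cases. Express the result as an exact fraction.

Load 1 — applied couple M₀=-7 kN·m at a=16/5 m (b=L-a=24/5):
  R_A = 6M₀ab/L³ = 6·(-7)·(16/5)·(24/5)/8³ = -63/50 kN
  M_A = M₀b(2a-b)/L² = (-7)·(24/5)·(2·(16/5)-(24/5))/8² = -21/25 kN·m
  R_B = -6M₀ab/L³ = -6·(-7)·(16/5)·(24/5)/8³ = 63/50 kN
  M_B = M₀a(2b-a)/L² = (-7)·(16/5)·(2·(24/5)-(16/5))/8² = -56/25 kN·m
Load 2 — uniform load w=17 kN/m over full span:
  R_A = wL/2 = 17·8/2 = 68 kN
  M_A = wL²/12 = 17·8²/12 = 272/3 kN·m
  R_B = wL/2 = 17·8/2 = 68 kN
  M_B = -wL²/12 = -17·8²/12 = -272/3 kN·m
Load 3 — point force P=-17 kN at a=6 m (b=L-a=2):
  R_A = Pb²(3a+b)/L³ = (-17)·2²·(3·6+2)/8³ = -85/32 kN
  M_A = Pab²/L² = (-17)·6·2²/8² = -51/8 kN·m
  R_B = Pa²(a+3b)/L³ = (-17)·6²·(6+3·2)/8³ = -459/32 kN
  M_B = -Pa²b/L² = -(-17)·6²·2/8² = 153/8 kN·m
Superposition: R_A = 51267/800 kN, M_A = 50071/600 kN·m, R_B = 43933/800 kN, M_B = -44269/600 kN·m

R_A = 51267/800 kN, M_A = 50071/600 kN·m, R_B = 43933/800 kN, M_B = -44269/600 kN·m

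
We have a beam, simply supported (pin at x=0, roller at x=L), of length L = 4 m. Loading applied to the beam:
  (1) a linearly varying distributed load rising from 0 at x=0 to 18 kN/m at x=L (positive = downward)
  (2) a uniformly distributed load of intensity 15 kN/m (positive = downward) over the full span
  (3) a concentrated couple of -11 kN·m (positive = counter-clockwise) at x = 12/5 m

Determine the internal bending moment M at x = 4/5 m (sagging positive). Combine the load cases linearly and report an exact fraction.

M(4/5) = 3277/125 kN·m

Load 1 — triangular load w₀=18 kN/m (0→w₀ over full span):
  M_1 = w₀Lx/6 - w₀x³/(6L) = 18·4·(4/5)/6 - 18·(4/5)³/(6·4) = 1152/125 kN·m
Load 2 — uniform load w=15 kN/m over full span:
  M_2 = wx(L-x)/2 = 15·(4/5)·(4-(4/5))/2 = 96/5 kN·m
Load 3 — applied couple M₀=-11 kN·m at a=12/5 m (b=L-a=8/5):
  M_3 = M₀x/L  [x≤a] = (-11)·(4/5)/4 = -11/5 kN·m
Superposition: M = Σ M_i = 3277/125 kN·m ≈ 26.216000 kN·m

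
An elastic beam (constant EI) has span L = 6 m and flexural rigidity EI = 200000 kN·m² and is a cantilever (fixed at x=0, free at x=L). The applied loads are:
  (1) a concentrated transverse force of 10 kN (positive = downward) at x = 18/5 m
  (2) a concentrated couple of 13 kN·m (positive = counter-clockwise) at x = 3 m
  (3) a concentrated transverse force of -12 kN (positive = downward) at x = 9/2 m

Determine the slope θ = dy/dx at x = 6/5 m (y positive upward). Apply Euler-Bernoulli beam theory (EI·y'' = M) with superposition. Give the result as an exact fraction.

Load 1 — point force P=10 kN at a=18/5 m (b=L-a=12/5):
  θ_1 = -Px(2a-x)/(2EI)  [x≤a] = -10·(6/5)·(2·(18/5)-(6/5))/(2·200000) = -9/50000 rad
Load 2 — applied couple M₀=13 kN·m at a=3 m (b=L-a=3):
  θ_2 = M₀x/EI  [x≤a] = 13·(6/5)/200000 = 39/500000 rad
Load 3 — point force P=-12 kN at a=9/2 m (b=L-a=3/2):
  θ_3 = -Px(2a-x)/(2EI)  [x≤a] = -(-12)·(6/5)·(2·(9/2)-(6/5))/(2·200000) = 351/1250000 rad
Superposition: θ = Σ θ_i = 447/2500000 rad ≈ 0.000179 rad

θ(6/5) = 447/2500000 rad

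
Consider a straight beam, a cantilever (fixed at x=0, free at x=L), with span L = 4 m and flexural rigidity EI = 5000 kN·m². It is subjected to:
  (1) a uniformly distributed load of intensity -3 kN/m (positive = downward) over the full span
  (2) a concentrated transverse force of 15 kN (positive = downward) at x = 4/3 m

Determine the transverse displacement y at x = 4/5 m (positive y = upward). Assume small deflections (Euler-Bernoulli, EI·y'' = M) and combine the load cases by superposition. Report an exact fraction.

y(4/5) = 124/390625 m

Load 1 — uniform load w=-3 kN/m over full span:
  y_1 = -wx²(x²-4Lx+6L²)/(24EI) = -(-3)·(4/5)²·((4/5)²-4·4·(4/5)+6·4²)/(24·5000) = 524/390625 m
Load 2 — point force P=15 kN at a=4/3 m (b=L-a=8/3):
  y_2 = -Px²(3a-x)/(6EI)  [x≤a] = -15·(4/5)²·(3·(4/3)-(4/5))/(6·5000) = -16/15625 m
Superposition: y = Σ y_i = 124/390625 m ≈ 0.000317 m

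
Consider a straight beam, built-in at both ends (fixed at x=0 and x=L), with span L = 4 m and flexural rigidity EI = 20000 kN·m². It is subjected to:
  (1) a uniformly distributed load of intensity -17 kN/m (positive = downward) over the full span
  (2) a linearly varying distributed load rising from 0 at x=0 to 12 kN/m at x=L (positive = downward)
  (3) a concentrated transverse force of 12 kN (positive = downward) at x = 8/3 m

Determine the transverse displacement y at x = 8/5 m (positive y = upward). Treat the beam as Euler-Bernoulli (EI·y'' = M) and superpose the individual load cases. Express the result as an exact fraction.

y(8/5) = 59044/263671875 m

Load 1 — uniform load w=-17 kN/m over full span:
  y_1 = -wx²(L-x)²/(24EI) = -(-17)·(8/5)²·(4-(8/5))²/(24·20000) = 204/390625 m
Load 2 — triangular load w₀=12 kN/m (0→w₀ over full span):
  y_2 = -w₀x²(L-x)²(x+2L)/(120LEI) = -12·(8/5)²·(4-(8/5))²·((8/5)+2·4)/(120·4·20000) = -1728/9765625 m
Load 3 — point force P=12 kN at a=8/3 m (b=L-a=4/3):
  y_3 = -Pb²x²(3aL-(3a+b)x)/(6L³EI)  [x≤a] = -12·(4/3)²·(8/5)²·(3·(8/3)·4-(3·(8/3)+(4/3))·(8/5))/(6·4³·20000) = -256/2109375 m
Superposition: y = Σ y_i = 59044/263671875 m ≈ 0.000224 m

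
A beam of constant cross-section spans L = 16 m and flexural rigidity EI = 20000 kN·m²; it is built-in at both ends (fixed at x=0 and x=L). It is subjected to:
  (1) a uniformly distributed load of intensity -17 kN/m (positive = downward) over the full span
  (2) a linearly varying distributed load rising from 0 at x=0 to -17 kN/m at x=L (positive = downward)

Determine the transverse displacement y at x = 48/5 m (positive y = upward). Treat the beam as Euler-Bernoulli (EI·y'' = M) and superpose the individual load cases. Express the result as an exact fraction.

Load 1 — uniform load w=-17 kN/m over full span:
  y_1 = -wx²(L-x)²/(24EI) = -(-17)·(48/5)²·(16-(48/5))²/(24·20000) = 52224/390625 m
Load 2 — triangular load w₀=-17 kN/m (0→w₀ over full span):
  y_2 = -w₀x²(L-x)²(x+2L)/(120LEI) = -(-17)·(48/5)²·(16-(48/5))²·((48/5)+2·16)/(120·16·20000) = 678912/9765625 m
Superposition: y = Σ y_i = 1984512/9765625 m ≈ 0.203214 m

y(48/5) = 1984512/9765625 m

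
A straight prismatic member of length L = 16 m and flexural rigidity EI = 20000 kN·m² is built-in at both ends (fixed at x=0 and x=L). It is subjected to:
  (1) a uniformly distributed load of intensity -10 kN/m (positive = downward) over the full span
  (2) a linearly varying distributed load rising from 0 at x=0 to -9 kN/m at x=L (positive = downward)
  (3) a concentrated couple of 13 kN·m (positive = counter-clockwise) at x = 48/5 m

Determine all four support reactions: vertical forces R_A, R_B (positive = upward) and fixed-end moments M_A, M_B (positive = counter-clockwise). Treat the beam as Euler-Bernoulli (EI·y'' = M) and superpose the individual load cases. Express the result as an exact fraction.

Load 1 — uniform load w=-10 kN/m over full span:
  R_A = wL/2 = (-10)·16/2 = -80 kN
  M_A = wL²/12 = (-10)·16²/12 = -640/3 kN·m
  R_B = wL/2 = (-10)·16/2 = -80 kN
  M_B = -wL²/12 = -(-10)·16²/12 = 640/3 kN·m
Load 2 — triangular load w₀=-9 kN/m (0→w₀ over full span):
  R_A = 3w₀L/20 = 3·(-9)·16/20 = -108/5 kN
  M_A = w₀L²/30 = (-9)·16²/30 = -384/5 kN·m
  R_B = 7w₀L/20 = 7·(-9)·16/20 = -252/5 kN
  M_B = -w₀L²/20 = -(-9)·16²/20 = 576/5 kN·m
Load 3 — applied couple M₀=13 kN·m at a=48/5 m (b=L-a=32/5):
  R_A = 6M₀ab/L³ = 6·13·(48/5)·(32/5)/16³ = 117/100 kN
  M_A = M₀b(2a-b)/L² = 13·(32/5)·(2·(48/5)-(32/5))/16² = 104/25 kN·m
  R_B = -6M₀ab/L³ = -6·13·(48/5)·(32/5)/16³ = -117/100 kN
  M_B = M₀a(2b-a)/L² = 13·(48/5)·(2·(32/5)-(48/5))/16² = 39/25 kN·m
Superposition: R_A = -10043/100 kN, M_A = -21448/75 kN·m, R_B = -13157/100 kN, M_B = 24757/75 kN·m

R_A = -10043/100 kN, M_A = -21448/75 kN·m, R_B = -13157/100 kN, M_B = 24757/75 kN·m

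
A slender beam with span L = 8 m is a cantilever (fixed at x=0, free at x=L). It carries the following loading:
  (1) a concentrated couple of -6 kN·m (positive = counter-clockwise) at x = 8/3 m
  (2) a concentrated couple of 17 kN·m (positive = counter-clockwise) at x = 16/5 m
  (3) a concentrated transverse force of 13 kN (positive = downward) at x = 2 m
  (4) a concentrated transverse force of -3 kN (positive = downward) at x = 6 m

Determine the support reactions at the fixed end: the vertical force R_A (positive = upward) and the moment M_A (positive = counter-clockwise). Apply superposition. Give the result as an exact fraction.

R_A = 10 kN, M_A = -3 kN·m

Load 1 — applied couple M₀=-6 kN·m at a=8/3 m (b=L-a=16/3):
  R_A = 0 kN
  M_A = -M₀ = -(-6) = 6 kN·m
Load 2 — applied couple M₀=17 kN·m at a=16/5 m (b=L-a=24/5):
  R_A = 0 kN
  M_A = -M₀ = -17 kN·m
Load 3 — point force P=13 kN at a=2 m (b=L-a=6):
  R_A = P = 13 kN
  M_A = Pa = 13·2 = 26 kN·m
Load 4 — point force P=-3 kN at a=6 m (b=L-a=2):
  R_A = P = (-3) = -3 kN
  M_A = Pa = (-3)·6 = -18 kN·m
Superposition: R_A = 10 kN, M_A = -3 kN·m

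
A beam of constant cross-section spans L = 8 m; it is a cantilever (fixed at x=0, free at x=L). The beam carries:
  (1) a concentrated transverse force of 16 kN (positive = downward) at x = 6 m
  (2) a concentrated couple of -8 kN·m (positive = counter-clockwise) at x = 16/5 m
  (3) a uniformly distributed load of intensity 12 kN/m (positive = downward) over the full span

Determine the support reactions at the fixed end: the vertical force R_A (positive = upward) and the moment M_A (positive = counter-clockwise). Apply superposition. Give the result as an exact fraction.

Load 1 — point force P=16 kN at a=6 m (b=L-a=2):
  R_A = P = 16 kN
  M_A = Pa = 16·6 = 96 kN·m
Load 2 — applied couple M₀=-8 kN·m at a=16/5 m (b=L-a=24/5):
  R_A = 0 kN
  M_A = -M₀ = -(-8) = 8 kN·m
Load 3 — uniform load w=12 kN/m over full span:
  R_A = wL = 12·8 = 96 kN
  M_A = wL²/2 = 12·8²/2 = 384 kN·m
Superposition: R_A = 112 kN, M_A = 488 kN·m

R_A = 112 kN, M_A = 488 kN·m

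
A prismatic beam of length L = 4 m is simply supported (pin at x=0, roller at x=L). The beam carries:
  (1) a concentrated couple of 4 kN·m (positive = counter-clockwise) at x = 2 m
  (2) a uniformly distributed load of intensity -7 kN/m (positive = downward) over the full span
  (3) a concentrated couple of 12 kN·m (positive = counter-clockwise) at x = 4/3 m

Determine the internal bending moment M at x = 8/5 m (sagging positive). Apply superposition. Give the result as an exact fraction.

M(8/5) = -476/25 kN·m

Load 1 — applied couple M₀=4 kN·m at a=2 m (b=L-a=2):
  M_1 = M₀x/L  [x≤a] = 4·(8/5)/4 = 8/5 kN·m
Load 2 — uniform load w=-7 kN/m over full span:
  M_2 = wx(L-x)/2 = (-7)·(8/5)·(4-(8/5))/2 = -336/25 kN·m
Load 3 — applied couple M₀=12 kN·m at a=4/3 m (b=L-a=8/3):
  M_3 = M₀x/L - M₀  [x>a] = 12·(8/5)/4 - 12 = -36/5 kN·m
Superposition: M = Σ M_i = -476/25 kN·m ≈ -19.040000 kN·m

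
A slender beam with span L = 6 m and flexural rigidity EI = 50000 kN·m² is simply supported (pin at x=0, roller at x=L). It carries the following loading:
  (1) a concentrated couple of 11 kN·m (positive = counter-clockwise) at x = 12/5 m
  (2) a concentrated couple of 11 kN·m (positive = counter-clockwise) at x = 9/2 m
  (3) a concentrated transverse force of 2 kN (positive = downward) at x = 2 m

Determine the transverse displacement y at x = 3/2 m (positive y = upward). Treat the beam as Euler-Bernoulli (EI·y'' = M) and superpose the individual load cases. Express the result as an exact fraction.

Load 1 — applied couple M₀=11 kN·m at a=12/5 m (b=L-a=18/5):
  y_1 = (M₀x³/(6L)+C₁x)/EI  [x≤a] with C₁=M₀(3b²-L²)/(6L)=22/25 = (11·(3/2)³/(6·6)+(22/25)·(3/2))/50000 = 1881/40000000 m
Load 2 — applied couple M₀=11 kN·m at a=9/2 m (b=L-a=3/2):
  y_2 = (M₀x³/(6L)+C₁x)/EI  [x≤a] with C₁=M₀(3b²-L²)/(6L)=-143/16 = (11·(3/2)³/(6·6)+(-143/16)·(3/2))/50000 = -99/400000 m
Load 3 — point force P=2 kN at a=2 m (b=L-a=4):
  y_3 = -Pbx(L²-b²-x²)/(6LEI)  [x≤a] = -2·4·(3/2)·(6²-4²-(3/2)²)/(6·6·50000) = -71/600000 m
Superposition: y = Σ y_i = -38257/120000000 m ≈ -0.000319 m

y(3/2) = -38257/120000000 m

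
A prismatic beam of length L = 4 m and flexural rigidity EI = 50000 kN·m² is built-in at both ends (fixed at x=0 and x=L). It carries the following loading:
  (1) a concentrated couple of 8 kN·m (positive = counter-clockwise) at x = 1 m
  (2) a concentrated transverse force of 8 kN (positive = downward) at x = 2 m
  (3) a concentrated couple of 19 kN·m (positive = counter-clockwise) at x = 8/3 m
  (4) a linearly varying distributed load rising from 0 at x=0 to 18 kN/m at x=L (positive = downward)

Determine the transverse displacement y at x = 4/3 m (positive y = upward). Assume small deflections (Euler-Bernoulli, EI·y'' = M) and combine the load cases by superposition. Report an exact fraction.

Load 1 — applied couple M₀=8 kN·m at a=1 m (b=L-a=3):
  y_1 = (R_Ax³/6 - M_Ax²/2 - M₀(x-a)²/2)/EI  [x>a] with R_A=9/4, M_A=-3/2 = ((9/4)·(4/3)³/6 - (-3/2)·(4/3)²/2 - 8·((4/3)-1)²/2)/50000 = 1/28125 m
Load 2 — point force P=8 kN at a=2 m (b=L-a=2):
  y_2 = -Pb²x²(3aL-(3a+b)x)/(6L³EI)  [x≤a] = -8·2²·(4/3)²·(3·2·4-(3·2+2)·(4/3))/(6·4³·50000) = -2/50625 m
Load 3 — applied couple M₀=19 kN·m at a=8/3 m (b=L-a=4/3):
  y_3 = (R_Ax³/6 - M_Ax²/2)/EI  [x≤a] with R_A=19/3, M_A=19/3 = ((19/3)·(4/3)³/6 - (19/3)·(4/3)²/2)/50000 = -19/303750 m
Load 4 — triangular load w₀=18 kN/m (0→w₀ over full span):
  y_4 = -w₀x²(L-x)²(x+2L)/(120LEI) = -18·(4/3)²·(4-(4/3))²·((4/3)+2·4)/(120·4·50000) = -112/1265625 m
Superposition: y = Σ y_i = -1177/7593750 m ≈ -0.000155 m

y(4/3) = -1177/7593750 m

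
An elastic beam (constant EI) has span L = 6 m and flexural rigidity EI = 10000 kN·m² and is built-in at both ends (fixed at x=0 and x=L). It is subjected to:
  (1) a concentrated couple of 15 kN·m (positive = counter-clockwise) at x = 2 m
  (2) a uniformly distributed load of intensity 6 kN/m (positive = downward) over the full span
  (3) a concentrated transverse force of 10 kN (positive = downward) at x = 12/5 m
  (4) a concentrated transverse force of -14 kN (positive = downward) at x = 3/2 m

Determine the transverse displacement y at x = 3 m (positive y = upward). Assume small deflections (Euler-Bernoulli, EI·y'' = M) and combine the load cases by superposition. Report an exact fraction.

Load 1 — applied couple M₀=15 kN·m at a=2 m (b=L-a=4):
  y_1 = (R_Ax³/6 - M_Ax²/2 - M₀(x-a)²/2)/EI  [x>a] with R_A=10/3, M_A=0 = ((10/3)·3³/6 - 0·3²/2 - 15·(3-2)²/2)/10000 = 3/4000 m
Load 2 — uniform load w=6 kN/m over full span:
  y_2 = -wx²(L-x)²/(24EI) = -6·3²·(6-3)²/(24·10000) = -81/40000 m
Load 3 — point force P=10 kN at a=12/5 m (b=L-a=18/5):
  y_3 = -Pa²(L-x)²(3bL-(3b+a)(L-x))/(6L³EI)  [x>a] = -10·(12/5)²·(6-3)²·(3·(18/5)·6-(3·(18/5)+(12/5))·(6-3))/(6·6³·10000) = -63/62500 m
Load 4 — point force P=-14 kN at a=3/2 m (b=L-a=9/2):
  y_4 = -Pa²(L-x)²(3bL-(3b+a)(L-x))/(6L³EI)  [x>a] = -(-14)·(3/2)²·(6-3)²·(3·(9/2)·6-(3·(9/2)+(3/2))·(6-3))/(6·6³·10000) = 63/80000 m
Superposition: y = Σ y_i = -2991/2000000 m ≈ -0.001496 m

y(3) = -2991/2000000 m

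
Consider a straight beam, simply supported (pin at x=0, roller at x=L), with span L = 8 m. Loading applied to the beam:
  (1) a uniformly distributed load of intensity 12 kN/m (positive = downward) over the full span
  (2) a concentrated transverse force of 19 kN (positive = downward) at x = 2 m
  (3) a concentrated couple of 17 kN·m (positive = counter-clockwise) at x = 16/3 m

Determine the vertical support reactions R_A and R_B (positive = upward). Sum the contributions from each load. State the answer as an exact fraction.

R_A = 515/8 kN, R_B = 405/8 kN

Load 1 — uniform load w=12 kN/m over full span:
  R_A = wL/2 = 12·8/2 = 48 kN
  R_B = wL/2 = 12·8/2 = 48 kN
Load 2 — point force P=19 kN at a=2 m (b=L-a=6):
  R_A = Pb/L = 19·6/8 = 57/4 kN
  R_B = Pa/L = 19·2/8 = 19/4 kN
Load 3 — applied couple M₀=17 kN·m at a=16/3 m (b=L-a=8/3):
  R_A = M₀/L = 17/8 kN
  R_B = -M₀/L = -17/8 kN
Superposition: R_A = 515/8 kN, R_B = 405/8 kN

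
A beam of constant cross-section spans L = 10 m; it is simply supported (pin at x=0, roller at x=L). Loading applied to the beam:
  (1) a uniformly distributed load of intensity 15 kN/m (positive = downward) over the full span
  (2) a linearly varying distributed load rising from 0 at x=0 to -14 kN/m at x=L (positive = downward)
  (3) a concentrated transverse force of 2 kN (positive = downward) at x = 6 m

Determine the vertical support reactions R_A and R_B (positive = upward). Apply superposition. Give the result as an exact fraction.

Load 1 — uniform load w=15 kN/m over full span:
  R_A = wL/2 = 15·10/2 = 75 kN
  R_B = wL/2 = 15·10/2 = 75 kN
Load 2 — triangular load w₀=-14 kN/m (0→w₀ over full span):
  R_A = w₀L/6 = (-14)·10/6 = -70/3 kN
  R_B = w₀L/3 = (-14)·10/3 = -140/3 kN
Load 3 — point force P=2 kN at a=6 m (b=L-a=4):
  R_A = Pb/L = 2·4/10 = 4/5 kN
  R_B = Pa/L = 2·6/10 = 6/5 kN
Superposition: R_A = 787/15 kN, R_B = 443/15 kN

R_A = 787/15 kN, R_B = 443/15 kN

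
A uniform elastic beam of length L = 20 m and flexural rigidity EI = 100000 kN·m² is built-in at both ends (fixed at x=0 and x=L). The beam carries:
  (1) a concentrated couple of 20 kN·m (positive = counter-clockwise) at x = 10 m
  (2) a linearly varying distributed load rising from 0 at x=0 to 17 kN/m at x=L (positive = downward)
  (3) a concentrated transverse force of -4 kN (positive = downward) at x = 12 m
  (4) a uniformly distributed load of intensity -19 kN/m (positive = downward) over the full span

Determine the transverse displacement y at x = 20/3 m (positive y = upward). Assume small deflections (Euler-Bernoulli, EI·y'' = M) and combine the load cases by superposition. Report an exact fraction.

Load 1 — applied couple M₀=20 kN·m at a=10 m (b=L-a=10):
  y_1 = (R_Ax³/6 - M_Ax²/2)/EI  [x≤a] with R_A=3/2, M_A=5 = ((3/2)·(20/3)³/6 - 5·(20/3)²/2)/100000 = -1/2700 m
Load 2 — triangular load w₀=17 kN/m (0→w₀ over full span):
  y_2 = -w₀x²(L-x)²(x+2L)/(120LEI) = -17·(20/3)²·(20-(20/3))²·((20/3)+2·20)/(120·20·100000) = -476/18225 m
Load 3 — point force P=-4 kN at a=12 m (b=L-a=8):
  y_3 = -Pb²x²(3aL-(3a+b)x)/(6L³EI)  [x≤a] = -(-4)·8²·(20/3)²·(3·12·20-(3·12+8)·(20/3))/(6·20³·100000) = 256/253125 m
Load 4 — uniform load w=-19 kN/m over full span:
  y_4 = -wx²(L-x)²/(24EI) = -(-19)·(20/3)²·(20-(20/3))²/(24·100000) = 76/1215 m
Superposition: y = Σ y_i = 337841/9112500 m ≈ 0.037074 m

y(20/3) = 337841/9112500 m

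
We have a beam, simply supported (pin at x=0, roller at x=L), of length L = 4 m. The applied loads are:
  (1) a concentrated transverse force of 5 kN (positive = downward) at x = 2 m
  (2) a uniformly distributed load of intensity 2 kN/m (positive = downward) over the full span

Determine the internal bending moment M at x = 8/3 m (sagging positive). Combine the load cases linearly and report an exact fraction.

M(8/3) = 62/9 kN·m

Load 1 — point force P=5 kN at a=2 m (b=L-a=2):
  M_1 = Pa(L-x)/L  [x>a] = 5·2·(4-(8/3))/4 = 10/3 kN·m
Load 2 — uniform load w=2 kN/m over full span:
  M_2 = wx(L-x)/2 = 2·(8/3)·(4-(8/3))/2 = 32/9 kN·m
Superposition: M = Σ M_i = 62/9 kN·m ≈ 6.888889 kN·m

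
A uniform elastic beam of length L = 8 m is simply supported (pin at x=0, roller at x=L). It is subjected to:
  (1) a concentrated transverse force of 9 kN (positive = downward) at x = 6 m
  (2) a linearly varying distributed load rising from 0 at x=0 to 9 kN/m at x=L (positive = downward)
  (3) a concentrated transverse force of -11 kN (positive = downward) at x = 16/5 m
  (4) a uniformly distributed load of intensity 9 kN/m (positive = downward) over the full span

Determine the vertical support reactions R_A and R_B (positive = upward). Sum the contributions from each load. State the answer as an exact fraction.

R_A = 873/20 kN, R_B = 1247/20 kN

Load 1 — point force P=9 kN at a=6 m (b=L-a=2):
  R_A = Pb/L = 9·2/8 = 9/4 kN
  R_B = Pa/L = 9·6/8 = 27/4 kN
Load 2 — triangular load w₀=9 kN/m (0→w₀ over full span):
  R_A = w₀L/6 = 9·8/6 = 12 kN
  R_B = w₀L/3 = 9·8/3 = 24 kN
Load 3 — point force P=-11 kN at a=16/5 m (b=L-a=24/5):
  R_A = Pb/L = (-11)·(24/5)/8 = -33/5 kN
  R_B = Pa/L = (-11)·(16/5)/8 = -22/5 kN
Load 4 — uniform load w=9 kN/m over full span:
  R_A = wL/2 = 9·8/2 = 36 kN
  R_B = wL/2 = 9·8/2 = 36 kN
Superposition: R_A = 873/20 kN, R_B = 1247/20 kN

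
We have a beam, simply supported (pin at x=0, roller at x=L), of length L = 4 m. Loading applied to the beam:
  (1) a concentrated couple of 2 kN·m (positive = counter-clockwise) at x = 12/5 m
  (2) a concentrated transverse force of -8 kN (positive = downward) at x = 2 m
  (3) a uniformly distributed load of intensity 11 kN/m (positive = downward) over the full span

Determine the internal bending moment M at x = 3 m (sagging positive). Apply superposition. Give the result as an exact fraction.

Load 1 — applied couple M₀=2 kN·m at a=12/5 m (b=L-a=8/5):
  M_1 = M₀x/L - M₀  [x>a] = 2·3/4 - 2 = -1/2 kN·m
Load 2 — point force P=-8 kN at a=2 m (b=L-a=2):
  M_2 = Pa(L-x)/L  [x>a] = (-8)·2·(4-3)/4 = -4 kN·m
Load 3 — uniform load w=11 kN/m over full span:
  M_3 = wx(L-x)/2 = 11·3·(4-3)/2 = 33/2 kN·m
Superposition: M = Σ M_i = 12 kN·m ≈ 12.000000 kN·m

M(3) = 12 kN·m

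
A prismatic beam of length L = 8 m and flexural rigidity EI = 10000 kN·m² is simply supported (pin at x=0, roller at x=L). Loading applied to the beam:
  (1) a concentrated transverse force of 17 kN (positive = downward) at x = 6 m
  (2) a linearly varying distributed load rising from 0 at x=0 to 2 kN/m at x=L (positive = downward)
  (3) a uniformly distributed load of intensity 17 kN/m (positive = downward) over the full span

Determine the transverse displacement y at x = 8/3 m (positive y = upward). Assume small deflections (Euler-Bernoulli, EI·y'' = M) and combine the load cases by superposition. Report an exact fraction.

y(8/3) = -34003/364500 m

Load 1 — point force P=17 kN at a=6 m (b=L-a=2):
  y_1 = -Pbx(L²-b²-x²)/(6LEI)  [x≤a] = -17·2·(8/3)·(8²-2²-(8/3)²)/(6·8·10000) = -2023/202500 m
Load 2 — triangular load w₀=2 kN/m (0→w₀ over full span):
  y_2 = -w₀x(7L⁴-10L²x²+3x⁴)/(360LEI) = -2·(8/3)·(7·8⁴-10·8²·(8/3)²+3·(8/3)⁴)/(360·8·10000) = -2048/455625 m
Load 3 — uniform load w=17 kN/m over full span:
  y_3 = -wx(L³-2Lx²+x³)/(24EI) = -17·(8/3)·(8³-2·8·(8/3)²+(8/3)³)/(24·10000) = -11968/151875 m
Superposition: y = Σ y_i = -34003/364500 m ≈ -0.093287 m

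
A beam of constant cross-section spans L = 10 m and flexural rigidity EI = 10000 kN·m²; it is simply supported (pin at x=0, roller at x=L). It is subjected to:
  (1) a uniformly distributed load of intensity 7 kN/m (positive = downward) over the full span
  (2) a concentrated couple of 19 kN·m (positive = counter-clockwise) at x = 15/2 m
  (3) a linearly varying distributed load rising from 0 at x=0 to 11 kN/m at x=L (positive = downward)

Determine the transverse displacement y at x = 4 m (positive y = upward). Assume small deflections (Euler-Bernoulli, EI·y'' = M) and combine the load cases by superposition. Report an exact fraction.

y(4) = -486011/3000000 m

Load 1 — uniform load w=7 kN/m over full span:
  y_1 = -wx(L³-2Lx²+x³)/(24EI) = -7·4·(10³-2·10·4²+4³)/(24·10000) = -217/2500 m
Load 2 — applied couple M₀=19 kN·m at a=15/2 m (b=L-a=5/2):
  y_2 = (M₀x³/(6L)+C₁x)/EI  [x≤a] with C₁=M₀(3b²-L²)/(6L)=-1235/48 = (19·4³/(6·10)+(-1235/48)·4)/10000 = -1653/200000 m
Load 3 — triangular load w₀=11 kN/m (0→w₀ over full span):
  y_3 = -w₀x(7L⁴-10L²x²+3x⁴)/(360LEI) = -11·4·(7·10⁴-10·10²·4²+3·4⁴)/(360·10·10000) = -12551/187500 m
Superposition: y = Σ y_i = -486011/3000000 m ≈ -0.162004 m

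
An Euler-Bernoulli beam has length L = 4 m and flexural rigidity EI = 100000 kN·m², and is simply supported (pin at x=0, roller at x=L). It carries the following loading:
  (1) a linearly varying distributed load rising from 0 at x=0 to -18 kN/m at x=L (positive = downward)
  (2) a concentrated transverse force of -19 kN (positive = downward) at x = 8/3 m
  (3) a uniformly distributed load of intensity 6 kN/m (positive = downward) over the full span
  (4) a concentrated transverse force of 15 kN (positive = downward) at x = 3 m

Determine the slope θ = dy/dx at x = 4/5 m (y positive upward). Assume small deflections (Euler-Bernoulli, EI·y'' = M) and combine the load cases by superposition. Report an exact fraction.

θ(4/5) = 4364069/40500000000 rad

Load 1 — triangular load w₀=-18 kN/m (0→w₀ over full span):
  θ_1 = -w₀(7L⁴-30L²x²+15x⁴)/(360LEI) = -(-18)·(7·4⁴-30·4²·(4/5)²+15·(4/5)⁴)/(360·4·100000) = 364/1953125 rad
Load 2 — point force P=-19 kN at a=8/3 m (b=L-a=4/3):
  θ_2 = -Pb(L²-b²-3x²)/(6LEI)  [x≤a] = -(-19)·(4/3)·(4²-(4/3)²-3·(4/5)²)/(6·4·100000) = 3287/25312500 rad
Load 3 — uniform load w=6 kN/m over full span:
  θ_3 = -w(L³-6Lx²+4x³)/(24EI) = -6·(4³-6·4·(4/5)²+4·(4/5)³)/(24·100000) = -99/781250 rad
Load 4 — point force P=15 kN at a=3 m (b=L-a=1):
  θ_4 = -Pb(L²-b²-3x²)/(6LEI)  [x≤a] = -15·1·(4²-1²-3·(4/5)²)/(6·4·100000) = -327/4000000 rad
Superposition: θ = Σ θ_i = 4364069/40500000000 rad ≈ 0.000108 rad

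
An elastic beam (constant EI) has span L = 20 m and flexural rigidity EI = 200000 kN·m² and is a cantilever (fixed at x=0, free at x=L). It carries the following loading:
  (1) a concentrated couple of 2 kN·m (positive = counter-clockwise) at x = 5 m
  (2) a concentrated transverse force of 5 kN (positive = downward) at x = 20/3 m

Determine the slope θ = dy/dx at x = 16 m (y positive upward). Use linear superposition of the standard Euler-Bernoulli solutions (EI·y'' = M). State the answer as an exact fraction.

θ(16) = -91/180000 rad

Load 1 — applied couple M₀=2 kN·m at a=5 m (b=L-a=15):
  θ_1 = M₀a/EI  [x>a] = 2·5/200000 = 1/20000 rad
Load 2 — point force P=5 kN at a=20/3 m (b=L-a=40/3):
  θ_2 = -Pa²/(2EI)  [x>a] = -5·(20/3)²/(2·200000) = -1/1800 rad
Superposition: θ = Σ θ_i = -91/180000 rad ≈ -0.000506 rad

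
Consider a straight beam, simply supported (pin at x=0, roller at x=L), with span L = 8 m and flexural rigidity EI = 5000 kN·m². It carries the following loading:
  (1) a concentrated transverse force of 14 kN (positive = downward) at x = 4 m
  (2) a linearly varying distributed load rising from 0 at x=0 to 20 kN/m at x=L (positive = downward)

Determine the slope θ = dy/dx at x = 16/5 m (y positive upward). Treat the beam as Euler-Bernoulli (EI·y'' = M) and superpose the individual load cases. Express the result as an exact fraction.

θ(16/5) = -13171/703125 rad

Load 1 — point force P=14 kN at a=4 m (b=L-a=4):
  θ_1 = -Pb(L²-b²-3x²)/(6LEI)  [x≤a] = -14·4·(8²-4²-3·(16/5)²)/(6·8·5000) = -63/15625 rad
Load 2 — triangular load w₀=20 kN/m (0→w₀ over full span):
  θ_2 = -w₀(7L⁴-30L²x²+15x⁴)/(360LEI) = -20·(7·8⁴-30·8²·(16/5)²+15·(16/5)⁴)/(360·8·5000) = -10336/703125 rad
Superposition: θ = Σ θ_i = -13171/703125 rad ≈ -0.018732 rad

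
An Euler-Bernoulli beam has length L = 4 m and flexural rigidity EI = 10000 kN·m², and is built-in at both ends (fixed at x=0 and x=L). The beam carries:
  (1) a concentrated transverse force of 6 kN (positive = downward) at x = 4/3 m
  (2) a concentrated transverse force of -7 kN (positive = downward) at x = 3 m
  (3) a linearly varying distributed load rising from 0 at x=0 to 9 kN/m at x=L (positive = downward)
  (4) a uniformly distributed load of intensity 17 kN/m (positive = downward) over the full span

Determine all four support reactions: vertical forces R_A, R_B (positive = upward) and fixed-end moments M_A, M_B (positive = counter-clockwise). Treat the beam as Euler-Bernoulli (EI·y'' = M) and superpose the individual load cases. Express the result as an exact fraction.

R_A = 61561/1440 kN, M_A = 21391/720 kN·m, R_B = 60839/1440 kN, M_B = -19949/720 kN·m

Load 1 — point force P=6 kN at a=4/3 m (b=L-a=8/3):
  R_A = Pb²(3a+b)/L³ = 6·(8/3)²·(3·(4/3)+(8/3))/4³ = 40/9 kN
  M_A = Pab²/L² = 6·(4/3)·(8/3)²/4² = 32/9 kN·m
  R_B = Pa²(a+3b)/L³ = 6·(4/3)²·((4/3)+3·(8/3))/4³ = 14/9 kN
  M_B = -Pa²b/L² = -6·(4/3)²·(8/3)/4² = -16/9 kN·m
Load 2 — point force P=-7 kN at a=3 m (b=L-a=1):
  R_A = Pb²(3a+b)/L³ = (-7)·1²·(3·3+1)/4³ = -35/32 kN
  M_A = Pab²/L² = (-7)·3·1²/4² = -21/16 kN·m
  R_B = Pa²(a+3b)/L³ = (-7)·3²·(3+3·1)/4³ = -189/32 kN
  M_B = -Pa²b/L² = -(-7)·3²·1/4² = 63/16 kN·m
Load 3 — triangular load w₀=9 kN/m (0→w₀ over full span):
  R_A = 3w₀L/20 = 3·9·4/20 = 27/5 kN
  M_A = w₀L²/30 = 9·4²/30 = 24/5 kN·m
  R_B = 7w₀L/20 = 7·9·4/20 = 63/5 kN
  M_B = -w₀L²/20 = -9·4²/20 = -36/5 kN·m
Load 4 — uniform load w=17 kN/m over full span:
  R_A = wL/2 = 17·4/2 = 34 kN
  M_A = wL²/12 = 17·4²/12 = 68/3 kN·m
  R_B = wL/2 = 17·4/2 = 34 kN
  M_B = -wL²/12 = -17·4²/12 = -68/3 kN·m
Superposition: R_A = 61561/1440 kN, M_A = 21391/720 kN·m, R_B = 60839/1440 kN, M_B = -19949/720 kN·m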